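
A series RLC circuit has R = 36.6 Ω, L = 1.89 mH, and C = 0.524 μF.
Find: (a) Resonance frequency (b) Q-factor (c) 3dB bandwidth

Step 1 — Resonance: ω₀ = 1/√(LC) = 1/√(0.00189·5.24e-07) = 3.178e+04 rad/s.
Step 2 — f₀ = ω₀/(2π) = 5057 Hz.
Step 3 — Series Q: Q = ω₀L/R = 3.178e+04·0.00189/36.6 = 1.641.
Step 4 — Bandwidth: Δω = ω₀/Q = 1.937e+04 rad/s; BW = Δω/(2π) = 3082 Hz.

(a) f₀ = 5057 Hz  (b) Q = 1.641  (c) BW = 3082 Hz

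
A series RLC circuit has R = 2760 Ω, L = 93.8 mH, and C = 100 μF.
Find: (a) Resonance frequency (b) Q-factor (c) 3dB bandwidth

Step 1 — Resonance: ω₀ = 1/√(LC) = 1/√(0.0938·0.0001) = 326.5 rad/s.
Step 2 — f₀ = ω₀/(2π) = 51.97 Hz.
Step 3 — Series Q: Q = ω₀L/R = 326.5·0.0938/2760 = 0.0111.
Step 4 — Bandwidth: Δω = ω₀/Q = 2.942e+04 rad/s; BW = Δω/(2π) = 4683 Hz.

(a) f₀ = 51.97 Hz  (b) Q = 0.0111  (c) BW = 4683 Hz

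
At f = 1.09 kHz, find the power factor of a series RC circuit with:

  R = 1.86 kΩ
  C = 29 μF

Step 1 — Angular frequency: ω = 2π·f = 2π·1090 = 6849 rad/s.
Step 2 — Component impedances:
  R: Z = R = 1860 Ω
  C: Z = 1/(jωC) = -j/(ω·C) = 0 - j5.035 Ω
Step 3 — Series combination: Z_total = R + C = 1860 - j5.035 Ω = 1860∠-0.2° Ω.
Step 4 — Power factor: PF = cos(φ) = Re(Z)/|Z| = 1860/1860 = 1.
Step 5 — Type: Im(Z) = -5.035 ⇒ leading (phase φ = -0.2°).

PF = 1 (leading, φ = -0.2°)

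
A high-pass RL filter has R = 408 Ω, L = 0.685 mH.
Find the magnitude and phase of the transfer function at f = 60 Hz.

Step 1 — Angular frequency: ω = 2π·60 = 377 rad/s.
Step 2 — Transfer function: H(jω) = jωL/(R + jωL).
Step 3 — Numerator jωL = j·0.2582; denominator R + jωL = 408 + j0.2582.
Step 4 — H = 4.006e-07 + j0.0006329.
Step 5 — Magnitude: |H| = 0.0006329 (-64.0 dB); phase: φ = 90.0°.

|H| = 0.0006329 (-64.0 dB), φ = 90.0°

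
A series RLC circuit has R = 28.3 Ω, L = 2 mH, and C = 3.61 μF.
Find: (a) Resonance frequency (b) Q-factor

Step 1 — Resonance condition Im(Z)=0 gives ω₀ = 1/√(LC).
Step 2 — ω₀ = 1/√(0.002·3.61e-06) = 1.177e+04 rad/s.
Step 3 — f₀ = ω₀/(2π) = 1873 Hz.
Step 4 — Series Q: Q = ω₀L/R = 1.177e+04·0.002/28.3 = 0.8317.

(a) f₀ = 1873 Hz  (b) Q = 0.8317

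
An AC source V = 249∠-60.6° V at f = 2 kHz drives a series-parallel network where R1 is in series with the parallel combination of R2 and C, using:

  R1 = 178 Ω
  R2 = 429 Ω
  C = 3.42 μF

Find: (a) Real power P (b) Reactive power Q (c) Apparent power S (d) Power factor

Step 1 — Angular frequency: ω = 2π·f = 2π·2000 = 1.257e+04 rad/s.
Step 2 — Component impedances:
  R1: Z = R = 178 Ω
  R2: Z = R = 429 Ω
  C: Z = 1/(jωC) = -j/(ω·C) = 0 - j23.27 Ω
Step 3 — Parallel branch: R2 || C = 1/(1/R2 + 1/C) = 1.258 - j23.2 Ω.
Step 4 — Series with R1: Z_total = R1 + (R2 || C) = 179.3 - j23.2 Ω = 180.8∠-7.4° Ω.
Step 5 — Source phasor: V = 249∠-60.6° V = 122.2 - j216.9 V.
Step 6 — Current: I = V / Z = 0.8247 - j1.103 A = 1.378∠-53.2° A.
Step 7 — Complex power: S = V·I* = 340.2 - j44.03 VA.
Step 8 — Real power: P = Re(S) = 340.2 W.
Step 9 — Reactive power: Q = Im(S) = -44.03 VAR.
Step 10 — Apparent power: |S| = 343 VA.
Step 11 — Power factor: PF = P/|S| = 0.9917 (leading).

(a) P = 340.2 W  (b) Q = -44.03 VAR  (c) S = 343 VA  (d) PF = 0.9917 (leading)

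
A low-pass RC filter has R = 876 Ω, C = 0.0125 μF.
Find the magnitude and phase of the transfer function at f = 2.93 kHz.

Step 1 — Angular frequency: ω = 2π·2930 = 1.841e+04 rad/s.
Step 2 — Transfer function: H(jω) = 1/(1 + jωRC).
Step 3 — Denominator: 1 + jωRC = 1 + j·1.841e+04·876·1.25e-08 = 1 + j0.2016.
Step 4 — H = 0.9609 - j0.1937.
Step 5 — Magnitude: |H| = 0.9803 (-0.2 dB); phase: φ = -11.4°.

|H| = 0.9803 (-0.2 dB), φ = -11.4°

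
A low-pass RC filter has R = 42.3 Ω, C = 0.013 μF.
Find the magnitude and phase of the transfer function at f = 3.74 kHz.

Step 1 — Angular frequency: ω = 2π·3740 = 2.35e+04 rad/s.
Step 2 — Transfer function: H(jω) = 1/(1 + jωRC).
Step 3 — Denominator: 1 + jωRC = 1 + j·2.35e+04·42.3·1.3e-08 = 1 + j0.01292.
Step 4 — H = 0.9998 - j0.01292.
Step 5 — Magnitude: |H| = 0.9999 (-0.0 dB); phase: φ = -0.7°.

|H| = 0.9999 (-0.0 dB), φ = -0.7°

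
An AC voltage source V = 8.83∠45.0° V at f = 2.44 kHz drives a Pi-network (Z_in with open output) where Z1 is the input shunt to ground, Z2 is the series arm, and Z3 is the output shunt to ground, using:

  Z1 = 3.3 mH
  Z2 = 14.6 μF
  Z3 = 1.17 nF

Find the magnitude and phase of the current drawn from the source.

Step 1 — Angular frequency: ω = 2π·f = 2π·2440 = 1.533e+04 rad/s.
Step 2 — Component impedances:
  Z1: Z = jωL = j·1.533e+04·0.0033 = 0 + j50.59 Ω
  Z2: Z = 1/(jωC) = -j/(ω·C) = 0 - j4.468 Ω
  Z3: Z = 1/(jωC) = -j/(ω·C) = 0 - j5.575e+04 Ω
Step 3 — With open output, the series arm Z2 and the output shunt Z3 appear in series to ground: Z2 + Z3 = 0 - j5.575e+04 Ω.
Step 4 — Parallel with input shunt Z1: Z_in = Z1 || (Z2 + Z3) = 0 + j50.64 Ω = 50.64∠90.0° Ω.
Step 5 — Source phasor: V = 8.83∠45.0° V = 6.244 + j6.244 V.
Step 6 — Ohm's law: I = V / Z_total = (6.244 + j6.244) / (0 + j50.64) = 0.1233 - j0.1233 A.
Step 7 — Convert to polar: |I| = 0.1744 A, ∠I = -45.0°.

I = 0.1744∠-45.0° A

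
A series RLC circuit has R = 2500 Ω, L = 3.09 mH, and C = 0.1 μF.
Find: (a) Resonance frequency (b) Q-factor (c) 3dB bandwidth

Step 1 — Resonance condition Im(Z)=0 gives ω₀ = 1/√(LC).
Step 2 — ω₀ = 1/√(0.00309·1e-07) = 5.689e+04 rad/s.
Step 3 — f₀ = ω₀/(2π) = 9054 Hz.
Step 4 — Series Q: Q = ω₀L/R = 5.689e+04·0.00309/2500 = 0.07031.
Step 5 — 3dB bandwidth: Δω = ω₀/Q = 8.091e+05 rad/s; BW = Δω/(2π) = 1.288e+05 Hz.

(a) f₀ = 9054 Hz  (b) Q = 0.07031  (c) BW = 1.288e+05 Hz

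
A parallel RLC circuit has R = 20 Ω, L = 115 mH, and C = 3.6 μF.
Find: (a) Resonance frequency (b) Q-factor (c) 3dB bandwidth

Step 1 — Resonance: ω₀ = 1/√(LC) = 1/√(0.115·3.6e-06) = 1554 rad/s.
Step 2 — f₀ = ω₀/(2π) = 247.4 Hz.
Step 3 — Parallel Q: Q = R/(ω₀L) = 20/(1554·0.115) = 0.1119.
Step 4 — Bandwidth: Δω = ω₀/Q = 1.389e+04 rad/s; BW = Δω/(2π) = 2210 Hz.

(a) f₀ = 247.4 Hz  (b) Q = 0.1119  (c) BW = 2210 Hz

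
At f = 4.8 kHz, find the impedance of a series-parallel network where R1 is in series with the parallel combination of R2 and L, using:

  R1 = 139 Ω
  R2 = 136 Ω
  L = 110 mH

Step 1 — Angular frequency: ω = 2π·f = 2π·4800 = 3.016e+04 rad/s.
Step 2 — Component impedances:
  R1: Z = R = 139 Ω
  R2: Z = R = 136 Ω
  L: Z = jωL = j·3.016e+04·0.11 = 0 + j3318 Ω
Step 3 — Parallel branch: R2 || L = 1/(1/R2 + 1/L) = 135.8 + j5.566 Ω.
Step 4 — Series with R1: Z_total = R1 + (R2 || L) = 274.8 + j5.566 Ω = 274.8∠1.2° Ω.

Z = 274.8 + j5.566 Ω = 274.8∠1.2° Ω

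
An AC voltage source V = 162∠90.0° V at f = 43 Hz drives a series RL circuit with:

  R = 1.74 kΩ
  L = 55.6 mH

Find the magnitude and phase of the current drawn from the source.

Step 1 — Angular frequency: ω = 2π·f = 2π·43 = 270.2 rad/s.
Step 2 — Component impedances:
  R: Z = R = 1740 Ω
  L: Z = jωL = j·270.2·0.0556 = 0 + j15.02 Ω
Step 3 — Series combination: Z_total = R + L = 1740 + j15.02 Ω = 1740∠0.5° Ω.
Step 4 — Source phasor: V = 162∠90.0° V = 0 + j162 V.
Step 5 — Ohm's law: I = V / Z_total = (0 + j162) / (1740 + j15.02) = 0.0008037 + j0.0931 A.
Step 6 — Convert to polar: |I| = 0.0931 A, ∠I = 89.5°.

I = 0.0931∠89.5° A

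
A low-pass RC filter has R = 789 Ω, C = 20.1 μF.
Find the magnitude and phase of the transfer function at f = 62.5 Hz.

Step 1 — Angular frequency: ω = 2π·62.5 = 392.7 rad/s.
Step 2 — Transfer function: H(jω) = 1/(1 + jωRC).
Step 3 — Denominator: 1 + jωRC = 1 + j·392.7·789·2.01e-05 = 1 + j6.228.
Step 4 — H = 0.02513 - j0.1565.
Step 5 — Magnitude: |H| = 0.1585 (-16.0 dB); phase: φ = -80.9°.

|H| = 0.1585 (-16.0 dB), φ = -80.9°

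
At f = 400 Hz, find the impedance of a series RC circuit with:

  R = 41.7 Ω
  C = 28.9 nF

Step 1 — Angular frequency: ω = 2π·f = 2π·400 = 2513 rad/s.
Step 2 — Component impedances:
  R: Z = R = 41.7 Ω
  C: Z = 1/(jωC) = -j/(ω·C) = 0 - j1.377e+04 Ω
Step 3 — Series combination: Z_total = R + C = 41.7 - j1.377e+04 Ω = 1.377e+04∠-89.8° Ω.

Z = 41.7 - j1.377e+04 Ω = 1.377e+04∠-89.8° Ω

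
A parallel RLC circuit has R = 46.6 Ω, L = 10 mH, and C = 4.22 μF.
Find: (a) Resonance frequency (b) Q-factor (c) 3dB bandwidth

Step 1 — Resonance: ω₀ = 1/√(LC) = 1/√(0.01·4.22e-06) = 4868 rad/s.
Step 2 — f₀ = ω₀/(2π) = 774.8 Hz.
Step 3 — Parallel Q: Q = R/(ω₀L) = 46.6/(4868·0.01) = 0.9573.
Step 4 — Bandwidth: Δω = ω₀/Q = 5085 rad/s; BW = Δω/(2π) = 809.3 Hz.

(a) f₀ = 774.8 Hz  (b) Q = 0.9573  (c) BW = 809.3 Hz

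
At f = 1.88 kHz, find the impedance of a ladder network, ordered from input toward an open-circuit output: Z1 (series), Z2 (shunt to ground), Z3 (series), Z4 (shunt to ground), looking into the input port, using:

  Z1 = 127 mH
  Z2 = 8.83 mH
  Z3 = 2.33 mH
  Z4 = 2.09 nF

Step 1 — Angular frequency: ω = 2π·f = 2π·1880 = 1.181e+04 rad/s.
Step 2 — Component impedances:
  Z1: Z = jωL = j·1.181e+04·0.127 = 0 + j1500 Ω
  Z2: Z = jωL = j·1.181e+04·0.00883 = 0 + j104.3 Ω
  Z3: Z = jωL = j·1.181e+04·0.00233 = 0 + j27.52 Ω
  Z4: Z = 1/(jωC) = -j/(ω·C) = 0 - j4.051e+04 Ω
Step 3 — Ladder network (open output): work backward from the far end, alternating series and parallel combinations. Z_in = 0 + j1605 Ω = 1605∠90.0° Ω.

Z = 0 + j1605 Ω = 1605∠90.0° Ω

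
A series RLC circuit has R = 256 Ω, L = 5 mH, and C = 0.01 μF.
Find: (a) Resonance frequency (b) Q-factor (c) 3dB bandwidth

Step 1 — Resonance: ω₀ = 1/√(LC) = 1/√(0.005·1e-08) = 1.414e+05 rad/s.
Step 2 — f₀ = ω₀/(2π) = 2.251e+04 Hz.
Step 3 — Series Q: Q = ω₀L/R = 1.414e+05·0.005/256 = 2.762.
Step 4 — Bandwidth: Δω = ω₀/Q = 5.12e+04 rad/s; BW = Δω/(2π) = 8149 Hz.

(a) f₀ = 2.251e+04 Hz  (b) Q = 2.762  (c) BW = 8149 Hz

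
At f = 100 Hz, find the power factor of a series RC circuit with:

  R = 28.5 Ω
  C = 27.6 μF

Step 1 — Angular frequency: ω = 2π·f = 2π·100 = 628.3 rad/s.
Step 2 — Component impedances:
  R: Z = R = 28.5 Ω
  C: Z = 1/(jωC) = -j/(ω·C) = 0 - j57.66 Ω
Step 3 — Series combination: Z_total = R + C = 28.5 - j57.66 Ω = 64.32∠-63.7° Ω.
Step 4 — Power factor: PF = cos(φ) = Re(Z)/|Z| = 28.5/64.32 = 0.4431.
Step 5 — Type: Im(Z) = -57.66 ⇒ leading (phase φ = -63.7°).

PF = 0.4431 (leading, φ = -63.7°)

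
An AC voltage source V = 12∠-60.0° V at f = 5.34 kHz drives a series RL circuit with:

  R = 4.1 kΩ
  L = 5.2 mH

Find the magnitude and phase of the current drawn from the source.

Step 1 — Angular frequency: ω = 2π·f = 2π·5340 = 3.355e+04 rad/s.
Step 2 — Component impedances:
  R: Z = R = 4100 Ω
  L: Z = jωL = j·3.355e+04·0.0052 = 0 + j174.5 Ω
Step 3 — Series combination: Z_total = R + L = 4100 + j174.5 Ω = 4104∠2.4° Ω.
Step 4 — Source phasor: V = 12∠-60.0° V = 6 - j10.39 V.
Step 5 — Ohm's law: I = V / Z_total = (6 - j10.39) / (4100 + j174.5) = 0.001353 - j0.002592 A.
Step 6 — Convert to polar: |I| = 0.002924 A, ∠I = -62.4°.

I = 0.002924∠-62.4° A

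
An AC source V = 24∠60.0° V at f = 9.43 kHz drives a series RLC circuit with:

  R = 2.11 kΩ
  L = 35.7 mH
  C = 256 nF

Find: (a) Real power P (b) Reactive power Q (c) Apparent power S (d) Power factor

Step 1 — Angular frequency: ω = 2π·f = 2π·9430 = 5.925e+04 rad/s.
Step 2 — Component impedances:
  R: Z = R = 2110 Ω
  L: Z = jωL = j·5.925e+04·0.0357 = 0 + j2115 Ω
  C: Z = 1/(jωC) = -j/(ω·C) = 0 - j65.93 Ω
Step 3 — Series combination: Z_total = R + L + C = 2110 + j2049 Ω = 2941∠44.2° Ω.
Step 4 — Source phasor: V = 24∠60.0° V = 12 + j20.78 V.
Step 5 — Current: I = V / Z = 0.00785 + j0.002227 A = 0.008159∠15.8° A.
Step 6 — Complex power: S = V·I* = 0.1405 + j0.1364 VA.
Step 7 — Real power: P = Re(S) = 0.1405 W.
Step 8 — Reactive power: Q = Im(S) = 0.1364 VAR.
Step 9 — Apparent power: |S| = 0.1958 VA.
Step 10 — Power factor: PF = P/|S| = 0.7173 (lagging).

(a) P = 0.1405 W  (b) Q = 0.1364 VAR  (c) S = 0.1958 VA  (d) PF = 0.7173 (lagging)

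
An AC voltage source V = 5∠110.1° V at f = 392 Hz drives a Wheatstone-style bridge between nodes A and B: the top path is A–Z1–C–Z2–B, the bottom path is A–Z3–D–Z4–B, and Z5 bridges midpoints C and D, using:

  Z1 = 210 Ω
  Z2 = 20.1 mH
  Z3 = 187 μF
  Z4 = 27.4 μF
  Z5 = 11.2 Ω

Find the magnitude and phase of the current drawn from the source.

Step 1 — Angular frequency: ω = 2π·f = 2π·392 = 2463 rad/s.
Step 2 — Component impedances:
  Z1: Z = R = 210 Ω
  Z2: Z = jωL = j·2463·0.0201 = 0 + j49.51 Ω
  Z3: Z = 1/(jωC) = -j/(ω·C) = 0 - j2.171 Ω
  Z4: Z = 1/(jωC) = -j/(ω·C) = 0 - j14.82 Ω
  Z5: Z = R = 11.2 Ω
Step 3 — Bridge requires nodal analysis (the Z5 bridge couples midpoints C and D, so the two paths cannot be reduced to a simple series/parallel combination). Setting node B to ground and injecting 1 A at node A, the 3-node admittance system at A, C, D solves to V_A = Z_AB = 1.823 - j22.86 Ω = 22.93∠-85.4° Ω.
Step 4 — Source phasor: V = 5∠110.1° V = -1.718 + j4.695 V.
Step 5 — Ohm's law: I = V / Z_total = (-1.718 + j4.695) / (1.823 - j22.86) = -0.21 - j0.05842 A.
Step 6 — Convert to polar: |I| = 0.218 A, ∠I = -164.5°.

I = 0.218∠-164.5° A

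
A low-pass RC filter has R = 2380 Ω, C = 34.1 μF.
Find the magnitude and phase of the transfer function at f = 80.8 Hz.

Step 1 — Angular frequency: ω = 2π·80.8 = 507.7 rad/s.
Step 2 — Transfer function: H(jω) = 1/(1 + jωRC).
Step 3 — Denominator: 1 + jωRC = 1 + j·507.7·2380·3.41e-05 = 1 + j41.2.
Step 4 — H = 0.0005887 - j0.02426.
Step 5 — Magnitude: |H| = 0.02426 (-32.3 dB); phase: φ = -88.6°.

|H| = 0.02426 (-32.3 dB), φ = -88.6°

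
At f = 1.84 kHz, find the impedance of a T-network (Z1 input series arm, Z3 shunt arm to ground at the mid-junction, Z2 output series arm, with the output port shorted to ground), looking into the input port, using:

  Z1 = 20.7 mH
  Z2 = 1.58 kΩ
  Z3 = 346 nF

Step 1 — Angular frequency: ω = 2π·f = 2π·1840 = 1.156e+04 rad/s.
Step 2 — Component impedances:
  Z1: Z = jωL = j·1.156e+04·0.0207 = 0 + j239.3 Ω
  Z2: Z = R = 1580 Ω
  Z3: Z = 1/(jωC) = -j/(ω·C) = 0 - j250 Ω
Step 3 — With the output port shorted to ground, the output series arm Z2 runs from the junction to ground; the shunt arm Z3 also runs from the junction to ground. They appear in parallel: Z3 || Z2 = 38.59 - j243.9 Ω.
Step 4 — Series with input arm Z1: Z_in = Z1 + (Z3 || Z2) = 38.59 - j4.573 Ω = 38.86∠-6.8° Ω.

Z = 38.59 - j4.573 Ω = 38.86∠-6.8° Ω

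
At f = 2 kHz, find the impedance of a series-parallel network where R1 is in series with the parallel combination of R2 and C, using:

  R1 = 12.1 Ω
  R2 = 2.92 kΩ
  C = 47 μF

Step 1 — Angular frequency: ω = 2π·f = 2π·2000 = 1.257e+04 rad/s.
Step 2 — Component impedances:
  R1: Z = R = 12.1 Ω
  R2: Z = R = 2920 Ω
  C: Z = 1/(jωC) = -j/(ω·C) = 0 - j1.693 Ω
Step 3 — Parallel branch: R2 || C = 1/(1/R2 + 1/C) = 0.0009818 - j1.693 Ω.
Step 4 — Series with R1: Z_total = R1 + (R2 || C) = 12.1 - j1.693 Ω = 12.22∠-8.0° Ω.

Z = 12.1 - j1.693 Ω = 12.22∠-8.0° Ω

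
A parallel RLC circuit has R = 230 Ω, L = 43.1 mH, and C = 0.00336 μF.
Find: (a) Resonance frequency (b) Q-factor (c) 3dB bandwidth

Step 1 — Resonance: ω₀ = 1/√(LC) = 1/√(0.0431·3.36e-09) = 8.31e+04 rad/s.
Step 2 — f₀ = ω₀/(2π) = 1.323e+04 Hz.
Step 3 — Parallel Q: Q = R/(ω₀L) = 230/(8.31e+04·0.0431) = 0.06422.
Step 4 — Bandwidth: Δω = ω₀/Q = 1.294e+06 rad/s; BW = Δω/(2π) = 2.059e+05 Hz.

(a) f₀ = 1.323e+04 Hz  (b) Q = 0.06422  (c) BW = 2.059e+05 Hz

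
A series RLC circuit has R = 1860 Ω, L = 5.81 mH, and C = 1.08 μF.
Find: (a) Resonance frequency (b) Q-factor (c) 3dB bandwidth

Step 1 — Resonance: ω₀ = 1/√(LC) = 1/√(0.00581·1.08e-06) = 1.262e+04 rad/s.
Step 2 — f₀ = ω₀/(2π) = 2009 Hz.
Step 3 — Series Q: Q = ω₀L/R = 1.262e+04·0.00581/1860 = 0.03943.
Step 4 — Bandwidth: Δω = ω₀/Q = 3.201e+05 rad/s; BW = Δω/(2π) = 5.095e+04 Hz.

(a) f₀ = 2009 Hz  (b) Q = 0.03943  (c) BW = 5.095e+04 Hz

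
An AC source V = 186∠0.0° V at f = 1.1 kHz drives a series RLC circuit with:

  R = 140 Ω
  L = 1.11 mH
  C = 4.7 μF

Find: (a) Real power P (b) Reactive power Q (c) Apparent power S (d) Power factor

Step 1 — Angular frequency: ω = 2π·f = 2π·1100 = 6912 rad/s.
Step 2 — Component impedances:
  R: Z = R = 140 Ω
  L: Z = jωL = j·6912·0.00111 = 0 + j7.672 Ω
  C: Z = 1/(jωC) = -j/(ω·C) = 0 - j30.78 Ω
Step 3 — Series combination: Z_total = R + L + C = 140 - j23.11 Ω = 141.9∠-9.4° Ω.
Step 4 — Source phasor: V = 186∠0.0° V = 186 V.
Step 5 — Current: I = V / Z = 1.293 + j0.2135 A = 1.311∠9.4° A.
Step 6 — Complex power: S = V·I* = 240.6 - j39.71 VA.
Step 7 — Real power: P = Re(S) = 240.6 W.
Step 8 — Reactive power: Q = Im(S) = -39.71 VAR.
Step 9 — Apparent power: |S| = 243.8 VA.
Step 10 — Power factor: PF = P/|S| = 0.9866 (leading).

(a) P = 240.6 W  (b) Q = -39.71 VAR  (c) S = 243.8 VA  (d) PF = 0.9866 (leading)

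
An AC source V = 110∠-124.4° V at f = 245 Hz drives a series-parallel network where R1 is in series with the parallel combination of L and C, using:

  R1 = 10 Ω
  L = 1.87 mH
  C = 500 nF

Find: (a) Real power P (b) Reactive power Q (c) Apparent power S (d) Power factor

Step 1 — Angular frequency: ω = 2π·f = 2π·245 = 1539 rad/s.
Step 2 — Component impedances:
  R1: Z = R = 10 Ω
  L: Z = jωL = j·1539·0.00187 = 0 + j2.879 Ω
  C: Z = 1/(jωC) = -j/(ω·C) = 0 - j1299 Ω
Step 3 — Parallel branch: L || C = 1/(1/L + 1/C) = 0 + j2.885 Ω.
Step 4 — Series with R1: Z_total = R1 + (L || C) = 10 + j2.885 Ω = 10.41∠16.1° Ω.
Step 5 — Source phasor: V = 110∠-124.4° V = -62.15 - j90.76 V.
Step 6 — Current: I = V / Z = -8.154 - j6.724 A = 10.57∠-140.5° A.
Step 7 — Complex power: S = V·I* = 1117 + j322.3 VA.
Step 8 — Real power: P = Re(S) = 1117 W.
Step 9 — Reactive power: Q = Im(S) = 322.3 VAR.
Step 10 — Apparent power: |S| = 1163 VA.
Step 11 — Power factor: PF = P/|S| = 0.9608 (lagging).

(a) P = 1117 W  (b) Q = 322.3 VAR  (c) S = 1163 VA  (d) PF = 0.9608 (lagging)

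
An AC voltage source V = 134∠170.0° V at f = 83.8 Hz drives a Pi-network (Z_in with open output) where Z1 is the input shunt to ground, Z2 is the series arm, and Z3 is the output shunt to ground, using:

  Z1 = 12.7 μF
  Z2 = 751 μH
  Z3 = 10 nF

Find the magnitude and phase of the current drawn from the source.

Step 1 — Angular frequency: ω = 2π·f = 2π·83.8 = 526.5 rad/s.
Step 2 — Component impedances:
  Z1: Z = 1/(jωC) = -j/(ω·C) = 0 - j149.5 Ω
  Z2: Z = jωL = j·526.5·0.000751 = 0 + j0.3954 Ω
  Z3: Z = 1/(jωC) = -j/(ω·C) = 0 - j1.899e+05 Ω
Step 3 — With open output, the series arm Z2 and the output shunt Z3 appear in series to ground: Z2 + Z3 = 0 - j1.899e+05 Ω.
Step 4 — Parallel with input shunt Z1: Z_in = Z1 || (Z2 + Z3) = 0 - j149.4 Ω = 149.4∠-90.0° Ω.
Step 5 — Source phasor: V = 134∠170.0° V = -132 + j23.27 V.
Step 6 — Ohm's law: I = V / Z_total = (-132 + j23.27) / (0 - j149.4) = -0.1557 - j0.8831 A.
Step 7 — Convert to polar: |I| = 0.8968 A, ∠I = -100.0°.

I = 0.8968∠-100.0° A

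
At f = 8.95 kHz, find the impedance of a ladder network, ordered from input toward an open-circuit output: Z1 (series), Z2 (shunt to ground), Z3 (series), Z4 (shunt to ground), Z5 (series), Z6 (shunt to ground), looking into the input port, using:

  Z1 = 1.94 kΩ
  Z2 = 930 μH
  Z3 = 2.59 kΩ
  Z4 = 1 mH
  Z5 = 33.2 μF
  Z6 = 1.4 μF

Step 1 — Angular frequency: ω = 2π·f = 2π·8950 = 5.623e+04 rad/s.
Step 2 — Component impedances:
  Z1: Z = R = 1940 Ω
  Z2: Z = jωL = j·5.623e+04·0.00093 = 0 + j52.3 Ω
  Z3: Z = R = 2590 Ω
  Z4: Z = jωL = j·5.623e+04·0.001 = 0 + j56.23 Ω
  Z5: Z = 1/(jωC) = -j/(ω·C) = 0 - j0.5356 Ω
  Z6: Z = 1/(jωC) = -j/(ω·C) = 0 - j12.7 Ω
Step 3 — Ladder network (open output): work backward from the far end, alternating series and parallel combinations. Z_in = 1941 + j52.28 Ω = 1942∠1.5° Ω.

Z = 1941 + j52.28 Ω = 1942∠1.5° Ω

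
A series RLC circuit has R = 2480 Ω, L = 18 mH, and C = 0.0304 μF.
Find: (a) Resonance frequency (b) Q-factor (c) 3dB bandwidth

Step 1 — Resonance: ω₀ = 1/√(LC) = 1/√(0.018·3.04e-08) = 4.275e+04 rad/s.
Step 2 — f₀ = ω₀/(2π) = 6804 Hz.
Step 3 — Series Q: Q = ω₀L/R = 4.275e+04·0.018/2480 = 0.3103.
Step 4 — Bandwidth: Δω = ω₀/Q = 1.378e+05 rad/s; BW = Δω/(2π) = 2.193e+04 Hz.

(a) f₀ = 6804 Hz  (b) Q = 0.3103  (c) BW = 2.193e+04 Hz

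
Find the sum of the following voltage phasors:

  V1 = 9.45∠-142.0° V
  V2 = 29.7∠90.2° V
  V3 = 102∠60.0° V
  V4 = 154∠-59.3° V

Step 1 — Convert each phasor to rectangular form:
  V1 = 9.45·(cos(-142.0°) + j·sin(-142.0°)) = -7.447 - j5.818 V
  V2 = 29.7·(cos(90.2°) + j·sin(90.2°)) = -0.1037 + j29.7 V
  V3 = 102·(cos(60.0°) + j·sin(60.0°)) = 51 + j88.33 V
  V4 = 154·(cos(-59.3°) + j·sin(-59.3°)) = 78.62 - j132.4 V
Step 2 — Sum components: V_total = 122.1 - j20.2 V.
Step 3 — Convert to polar: |V_total| = 123.7 V, ∠V_total = -9.4°.

V_total = 123.7∠-9.4° V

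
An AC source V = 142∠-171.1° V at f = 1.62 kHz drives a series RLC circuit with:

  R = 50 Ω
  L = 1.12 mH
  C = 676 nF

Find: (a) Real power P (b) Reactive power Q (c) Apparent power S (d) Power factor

Step 1 — Angular frequency: ω = 2π·f = 2π·1620 = 1.018e+04 rad/s.
Step 2 — Component impedances:
  R: Z = R = 50 Ω
  L: Z = jωL = j·1.018e+04·0.00112 = 0 + j11.4 Ω
  C: Z = 1/(jωC) = -j/(ω·C) = 0 - j145.3 Ω
Step 3 — Series combination: Z_total = R + L + C = 50 - j133.9 Ω = 143∠-69.5° Ω.
Step 4 — Source phasor: V = 142∠-171.1° V = -140.3 - j21.97 V.
Step 5 — Current: I = V / Z = -0.1993 - j0.9731 A = 0.9933∠-101.6° A.
Step 6 — Complex power: S = V·I* = 49.33 - j132.1 VA.
Step 7 — Real power: P = Re(S) = 49.33 W.
Step 8 — Reactive power: Q = Im(S) = -132.1 VAR.
Step 9 — Apparent power: |S| = 141 VA.
Step 10 — Power factor: PF = P/|S| = 0.3497 (leading).

(a) P = 49.33 W  (b) Q = -132.1 VAR  (c) S = 141 VA  (d) PF = 0.3497 (leading)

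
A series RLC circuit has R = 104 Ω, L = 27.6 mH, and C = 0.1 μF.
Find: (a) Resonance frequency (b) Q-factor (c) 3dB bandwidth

Step 1 — Resonance: ω₀ = 1/√(LC) = 1/√(0.0276·1e-07) = 1.903e+04 rad/s.
Step 2 — f₀ = ω₀/(2π) = 3029 Hz.
Step 3 — Series Q: Q = ω₀L/R = 1.903e+04·0.0276/104 = 5.052.
Step 4 — Bandwidth: Δω = ω₀/Q = 3768 rad/s; BW = Δω/(2π) = 599.7 Hz.

(a) f₀ = 3029 Hz  (b) Q = 5.052  (c) BW = 599.7 Hz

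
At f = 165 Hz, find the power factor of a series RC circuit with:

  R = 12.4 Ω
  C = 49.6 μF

Step 1 — Angular frequency: ω = 2π·f = 2π·165 = 1037 rad/s.
Step 2 — Component impedances:
  R: Z = R = 12.4 Ω
  C: Z = 1/(jωC) = -j/(ω·C) = 0 - j19.45 Ω
Step 3 — Series combination: Z_total = R + C = 12.4 - j19.45 Ω = 23.06∠-57.5° Ω.
Step 4 — Power factor: PF = cos(φ) = Re(Z)/|Z| = 12.4/23.064 = 0.5376.
Step 5 — Type: Im(Z) = -19.45 ⇒ leading (phase φ = -57.5°).

PF = 0.5376 (leading, φ = -57.5°)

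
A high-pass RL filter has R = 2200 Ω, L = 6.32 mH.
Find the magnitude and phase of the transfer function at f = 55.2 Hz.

Step 1 — Angular frequency: ω = 2π·55.2 = 346.8 rad/s.
Step 2 — Transfer function: H(jω) = jωL/(R + jωL).
Step 3 — Numerator jωL = j·2.192; denominator R + jωL = 2200 + j2.192.
Step 4 — H = 9.927e-07 + j0.0009964.
Step 5 — Magnitude: |H| = 0.0009964 (-60.0 dB); phase: φ = 89.9°.

|H| = 0.0009964 (-60.0 dB), φ = 89.9°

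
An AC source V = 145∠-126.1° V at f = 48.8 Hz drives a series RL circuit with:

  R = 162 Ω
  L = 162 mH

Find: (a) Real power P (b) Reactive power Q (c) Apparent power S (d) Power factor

Step 1 — Angular frequency: ω = 2π·f = 2π·48.8 = 306.6 rad/s.
Step 2 — Component impedances:
  R: Z = R = 162 Ω
  L: Z = jωL = j·306.6·0.162 = 0 + j49.67 Ω
Step 3 — Series combination: Z_total = R + L = 162 + j49.67 Ω = 169.4∠17.0° Ω.
Step 4 — Source phasor: V = 145∠-126.1° V = -85.43 - j117.2 V.
Step 5 — Current: I = V / Z = -0.6847 - j0.5132 A = 0.8557∠-143.1° A.
Step 6 — Complex power: S = V·I* = 118.6 + j36.37 VA.
Step 7 — Real power: P = Re(S) = 118.6 W.
Step 8 — Reactive power: Q = Im(S) = 36.37 VAR.
Step 9 — Apparent power: |S| = 124.1 VA.
Step 10 — Power factor: PF = P/|S| = 0.9561 (lagging).

(a) P = 118.6 W  (b) Q = 36.37 VAR  (c) S = 124.1 VA  (d) PF = 0.9561 (lagging)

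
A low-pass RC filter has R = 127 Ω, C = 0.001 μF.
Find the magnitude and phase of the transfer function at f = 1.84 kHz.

Step 1 — Angular frequency: ω = 2π·1840 = 1.156e+04 rad/s.
Step 2 — Transfer function: H(jω) = 1/(1 + jωRC).
Step 3 — Denominator: 1 + jωRC = 1 + j·1.156e+04·127·1e-09 = 1 + j0.001468.
Step 4 — H = 1 - j0.001468.
Step 5 — Magnitude: |H| = 1 (-0.0 dB); phase: φ = -0.1°.

|H| = 1 (-0.0 dB), φ = -0.1°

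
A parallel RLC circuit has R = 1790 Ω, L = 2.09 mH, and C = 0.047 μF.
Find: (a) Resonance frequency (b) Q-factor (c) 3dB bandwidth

Step 1 — Resonance: ω₀ = 1/√(LC) = 1/√(0.00209·4.7e-08) = 1.009e+05 rad/s.
Step 2 — f₀ = ω₀/(2π) = 1.606e+04 Hz.
Step 3 — Parallel Q: Q = R/(ω₀L) = 1790/(1.009e+05·0.00209) = 8.488.
Step 4 — Bandwidth: Δω = ω₀/Q = 1.189e+04 rad/s; BW = Δω/(2π) = 1892 Hz.

(a) f₀ = 1.606e+04 Hz  (b) Q = 8.488  (c) BW = 1892 Hz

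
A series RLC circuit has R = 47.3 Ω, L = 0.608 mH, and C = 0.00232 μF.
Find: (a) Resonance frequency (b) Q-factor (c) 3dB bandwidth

Step 1 — Resonance condition Im(Z)=0 gives ω₀ = 1/√(LC).
Step 2 — ω₀ = 1/√(0.000608·2.32e-09) = 8.42e+05 rad/s.
Step 3 — f₀ = ω₀/(2π) = 1.34e+05 Hz.
Step 4 — Series Q: Q = ω₀L/R = 8.42e+05·0.000608/47.3 = 10.82.
Step 5 — 3dB bandwidth: Δω = ω₀/Q = 7.78e+04 rad/s; BW = Δω/(2π) = 1.238e+04 Hz.

(a) f₀ = 1.34e+05 Hz  (b) Q = 10.82  (c) BW = 1.238e+04 Hz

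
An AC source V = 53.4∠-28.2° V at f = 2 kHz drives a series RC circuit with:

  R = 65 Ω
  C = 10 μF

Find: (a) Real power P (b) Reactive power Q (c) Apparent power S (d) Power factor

Step 1 — Angular frequency: ω = 2π·f = 2π·2000 = 1.257e+04 rad/s.
Step 2 — Component impedances:
  R: Z = R = 65 Ω
  C: Z = 1/(jωC) = -j/(ω·C) = 0 - j7.958 Ω
Step 3 — Series combination: Z_total = R + C = 65 - j7.958 Ω = 65.49∠-7.0° Ω.
Step 4 — Source phasor: V = 53.4∠-28.2° V = 47.06 - j25.23 V.
Step 5 — Current: I = V / Z = 0.7602 - j0.2952 A = 0.8155∠-21.2° A.
Step 6 — Complex power: S = V·I* = 43.22 - j5.292 VA.
Step 7 — Real power: P = Re(S) = 43.22 W.
Step 8 — Reactive power: Q = Im(S) = -5.292 VAR.
Step 9 — Apparent power: |S| = 43.55 VA.
Step 10 — Power factor: PF = P/|S| = 0.9926 (leading).

(a) P = 43.22 W  (b) Q = -5.292 VAR  (c) S = 43.55 VA  (d) PF = 0.9926 (leading)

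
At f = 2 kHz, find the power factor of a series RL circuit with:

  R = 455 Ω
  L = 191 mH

Step 1 — Angular frequency: ω = 2π·f = 2π·2000 = 1.257e+04 rad/s.
Step 2 — Component impedances:
  R: Z = R = 455 Ω
  L: Z = jωL = j·1.257e+04·0.191 = 0 + j2400 Ω
Step 3 — Series combination: Z_total = R + L = 455 + j2400 Ω = 2443∠79.3° Ω.
Step 4 — Power factor: PF = cos(φ) = Re(Z)/|Z| = 455/2442.9 = 0.1863.
Step 5 — Type: Im(Z) = 2400 ⇒ lagging (phase φ = 79.3°).

PF = 0.1863 (lagging, φ = 79.3°)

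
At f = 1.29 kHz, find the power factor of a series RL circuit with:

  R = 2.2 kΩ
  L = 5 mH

Step 1 — Angular frequency: ω = 2π·f = 2π·1290 = 8105 rad/s.
Step 2 — Component impedances:
  R: Z = R = 2200 Ω
  L: Z = jωL = j·8105·0.005 = 0 + j40.53 Ω
Step 3 — Series combination: Z_total = R + L = 2200 + j40.53 Ω = 2200∠1.1° Ω.
Step 4 — Power factor: PF = cos(φ) = Re(Z)/|Z| = 2200/2200.4 = 0.9998.
Step 5 — Type: Im(Z) = 40.53 ⇒ lagging (phase φ = 1.1°).

PF = 0.9998 (lagging, φ = 1.1°)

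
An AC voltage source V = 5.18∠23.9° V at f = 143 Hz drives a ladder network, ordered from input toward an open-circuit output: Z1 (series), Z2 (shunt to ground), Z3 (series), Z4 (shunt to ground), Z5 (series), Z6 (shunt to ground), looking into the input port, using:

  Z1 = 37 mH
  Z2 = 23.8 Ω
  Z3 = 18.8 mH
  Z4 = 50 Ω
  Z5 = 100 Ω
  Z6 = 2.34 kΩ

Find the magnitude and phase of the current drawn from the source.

Step 1 — Angular frequency: ω = 2π·f = 2π·143 = 898.5 rad/s.
Step 2 — Component impedances:
  Z1: Z = jωL = j·898.5·0.037 = 0 + j33.24 Ω
  Z2: Z = R = 23.8 Ω
  Z3: Z = jωL = j·898.5·0.0188 = 0 + j16.89 Ω
  Z4: Z = R = 50 Ω
  Z5: Z = R = 100 Ω
  Z6: Z = R = 2340 Ω
Step 3 — Ladder network (open output): work backward from the far end, alternating series and parallel combinations. Z_in = 16.42 + j34.96 Ω = 38.62∠64.8° Ω.
Step 4 — Source phasor: V = 5.18∠23.9° V = 4.736 + j2.099 V.
Step 5 — Ohm's law: I = V / Z_total = (4.736 + j2.099) / (16.42 + j34.96) = 0.1013 - j0.0879 A.
Step 6 — Convert to polar: |I| = 0.1341 A, ∠I = -40.9°.

I = 0.1341∠-40.9° A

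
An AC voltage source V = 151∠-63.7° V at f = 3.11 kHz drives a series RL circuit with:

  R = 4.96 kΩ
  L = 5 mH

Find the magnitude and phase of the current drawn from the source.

Step 1 — Angular frequency: ω = 2π·f = 2π·3110 = 1.954e+04 rad/s.
Step 2 — Component impedances:
  R: Z = R = 4960 Ω
  L: Z = jωL = j·1.954e+04·0.005 = 0 + j97.7 Ω
Step 3 — Series combination: Z_total = R + L = 4960 + j97.7 Ω = 4961∠1.1° Ω.
Step 4 — Source phasor: V = 151∠-63.7° V = 66.9 - j135.4 V.
Step 5 — Ohm's law: I = V / Z_total = (66.9 - j135.4) / (4960 + j97.7) = 0.01295 - j0.02755 A.
Step 6 — Convert to polar: |I| = 0.03044 A, ∠I = -64.8°.

I = 0.03044∠-64.8° A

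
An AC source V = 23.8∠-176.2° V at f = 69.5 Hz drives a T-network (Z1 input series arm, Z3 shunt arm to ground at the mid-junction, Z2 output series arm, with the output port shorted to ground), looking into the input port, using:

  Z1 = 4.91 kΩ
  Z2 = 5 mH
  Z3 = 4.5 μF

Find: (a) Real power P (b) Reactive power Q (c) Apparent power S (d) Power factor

Step 1 — Angular frequency: ω = 2π·f = 2π·69.5 = 436.7 rad/s.
Step 2 — Component impedances:
  Z1: Z = R = 4910 Ω
  Z2: Z = jωL = j·436.7·0.005 = 0 + j2.183 Ω
  Z3: Z = 1/(jωC) = -j/(ω·C) = 0 - j508.9 Ω
Step 3 — With the output port shorted to ground, the output series arm Z2 runs from the junction to ground; the shunt arm Z3 also runs from the junction to ground. They appear in parallel: Z3 || Z2 = 0 + j2.193 Ω.
Step 4 — Series with input arm Z1: Z_in = Z1 + (Z3 || Z2) = 4910 + j2.193 Ω = 4910∠0.0° Ω.
Step 5 — Source phasor: V = 23.8∠-176.2° V = -23.75 - j1.577 V.
Step 6 — Current: I = V / Z = -0.004837 - j0.0003191 A = 0.004847∠-176.2° A.
Step 7 — Complex power: S = V·I* = 0.1154 + j5.152e-05 VA.
Step 8 — Real power: P = Re(S) = 0.1154 W.
Step 9 — Reactive power: Q = Im(S) = 5.152e-05 VAR.
Step 10 — Apparent power: |S| = 0.1154 VA.
Step 11 — Power factor: PF = P/|S| = 1 (lagging).

(a) P = 0.1154 W  (b) Q = 5.152e-05 VAR  (c) S = 0.1154 VA  (d) PF = 1 (lagging)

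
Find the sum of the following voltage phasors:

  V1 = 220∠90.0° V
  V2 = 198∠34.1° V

Step 1 — Convert each phasor to rectangular form:
  V1 = 220·(cos(90.0°) + j·sin(90.0°)) = 0 + j220 V
  V2 = 198·(cos(34.1°) + j·sin(34.1°)) = 164 + j111 V
Step 2 — Sum components: V_total = 164 + j331 V.
Step 3 — Convert to polar: |V_total| = 369.4 V, ∠V_total = 63.6°.

V_total = 369.4∠63.6° V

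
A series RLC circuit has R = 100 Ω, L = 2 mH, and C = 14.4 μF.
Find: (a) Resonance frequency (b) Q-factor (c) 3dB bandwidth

Step 1 — Resonance: ω₀ = 1/√(LC) = 1/√(0.002·1.44e-05) = 5893 rad/s.
Step 2 — f₀ = ω₀/(2π) = 937.8 Hz.
Step 3 — Series Q: Q = ω₀L/R = 5893·0.002/100 = 0.1179.
Step 4 — Bandwidth: Δω = ω₀/Q = 5e+04 rad/s; BW = Δω/(2π) = 7958 Hz.

(a) f₀ = 937.8 Hz  (b) Q = 0.1179  (c) BW = 7958 Hz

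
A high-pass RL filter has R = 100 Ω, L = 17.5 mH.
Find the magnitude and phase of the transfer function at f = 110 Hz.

Step 1 — Angular frequency: ω = 2π·110 = 691.2 rad/s.
Step 2 — Transfer function: H(jω) = jωL/(R + jωL).
Step 3 — Numerator jωL = j·12.1; denominator R + jωL = 100 + j12.1.
Step 4 — H = 0.01442 + j0.1192.
Step 5 — Magnitude: |H| = 0.1201 (-18.4 dB); phase: φ = 83.1°.

|H| = 0.1201 (-18.4 dB), φ = 83.1°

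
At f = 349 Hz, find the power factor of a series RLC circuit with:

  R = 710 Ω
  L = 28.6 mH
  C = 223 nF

Step 1 — Angular frequency: ω = 2π·f = 2π·349 = 2193 rad/s.
Step 2 — Component impedances:
  R: Z = R = 710 Ω
  L: Z = jωL = j·2193·0.0286 = 0 + j62.71 Ω
  C: Z = 1/(jωC) = -j/(ω·C) = 0 - j2045 Ω
Step 3 — Series combination: Z_total = R + L + C = 710 - j1982 Ω = 2106∠-70.3° Ω.
Step 4 — Power factor: PF = cos(φ) = Re(Z)/|Z| = 710/2105.6 = 0.3372.
Step 5 — Type: Im(Z) = -1982 ⇒ leading (phase φ = -70.3°).

PF = 0.3372 (leading, φ = -70.3°)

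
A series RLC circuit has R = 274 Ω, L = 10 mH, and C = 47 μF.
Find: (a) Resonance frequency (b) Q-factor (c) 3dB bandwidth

Step 1 — Resonance condition Im(Z)=0 gives ω₀ = 1/√(LC).
Step 2 — ω₀ = 1/√(0.01·4.7e-05) = 1459 rad/s.
Step 3 — f₀ = ω₀/(2π) = 232.2 Hz.
Step 4 — Series Q: Q = ω₀L/R = 1459·0.01/274 = 0.05324.
Step 5 — 3dB bandwidth: Δω = ω₀/Q = 2.74e+04 rad/s; BW = Δω/(2π) = 4361 Hz.

(a) f₀ = 232.2 Hz  (b) Q = 0.05324  (c) BW = 4361 Hz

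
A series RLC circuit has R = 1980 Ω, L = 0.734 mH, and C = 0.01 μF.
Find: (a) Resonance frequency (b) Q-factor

Step 1 — Resonance condition Im(Z)=0 gives ω₀ = 1/√(LC).
Step 2 — ω₀ = 1/√(0.000734·1e-08) = 3.691e+05 rad/s.
Step 3 — f₀ = ω₀/(2π) = 5.875e+04 Hz.
Step 4 — Series Q: Q = ω₀L/R = 3.691e+05·0.000734/1980 = 0.1368.

(a) f₀ = 5.875e+04 Hz  (b) Q = 0.1368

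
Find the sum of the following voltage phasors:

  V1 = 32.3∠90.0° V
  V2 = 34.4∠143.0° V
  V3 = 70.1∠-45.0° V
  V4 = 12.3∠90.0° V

Step 1 — Convert each phasor to rectangular form:
  V1 = 32.3·(cos(90.0°) + j·sin(90.0°)) = 0 + j32.3 V
  V2 = 34.4·(cos(143.0°) + j·sin(143.0°)) = -27.47 + j20.7 V
  V3 = 70.1·(cos(-45.0°) + j·sin(-45.0°)) = 49.57 - j49.57 V
  V4 = 12.3·(cos(90.0°) + j·sin(90.0°)) = 0 + j12.3 V
Step 2 — Sum components: V_total = 22.1 + j15.73 V.
Step 3 — Convert to polar: |V_total| = 27.12 V, ∠V_total = 35.5°.

V_total = 27.12∠35.5° V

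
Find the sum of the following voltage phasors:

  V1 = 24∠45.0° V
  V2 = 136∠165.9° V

Step 1 — Convert each phasor to rectangular form:
  V1 = 24·(cos(45.0°) + j·sin(45.0°)) = 16.97 + j16.97 V
  V2 = 136·(cos(165.9°) + j·sin(165.9°)) = -131.9 + j33.13 V
Step 2 — Sum components: V_total = -114.9 + j50.1 V.
Step 3 — Convert to polar: |V_total| = 125.4 V, ∠V_total = 156.4°.

V_total = 125.4∠156.4° V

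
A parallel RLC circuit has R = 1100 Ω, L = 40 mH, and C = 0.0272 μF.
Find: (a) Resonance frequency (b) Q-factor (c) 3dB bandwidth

Step 1 — Resonance: ω₀ = 1/√(LC) = 1/√(0.04·2.72e-08) = 3.032e+04 rad/s.
Step 2 — f₀ = ω₀/(2π) = 4825 Hz.
Step 3 — Parallel Q: Q = R/(ω₀L) = 1100/(3.032e+04·0.04) = 0.9071.
Step 4 — Bandwidth: Δω = ω₀/Q = 3.342e+04 rad/s; BW = Δω/(2π) = 5319 Hz.

(a) f₀ = 4825 Hz  (b) Q = 0.9071  (c) BW = 5319 Hz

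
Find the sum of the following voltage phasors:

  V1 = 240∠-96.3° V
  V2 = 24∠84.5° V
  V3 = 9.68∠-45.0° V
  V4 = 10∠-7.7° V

Step 1 — Convert each phasor to rectangular form:
  V1 = 240·(cos(-96.3°) + j·sin(-96.3°)) = -26.34 - j238.6 V
  V2 = 24·(cos(84.5°) + j·sin(84.5°)) = 2.3 + j23.89 V
  V3 = 9.68·(cos(-45.0°) + j·sin(-45.0°)) = 6.845 - j6.845 V
  V4 = 10·(cos(-7.7°) + j·sin(-7.7°)) = 9.91 - j1.34 V
Step 2 — Sum components: V_total = -7.281 - j222.8 V.
Step 3 — Convert to polar: |V_total| = 223 V, ∠V_total = -91.9°.

V_total = 223∠-91.9° V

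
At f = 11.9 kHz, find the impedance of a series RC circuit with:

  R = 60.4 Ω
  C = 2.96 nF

Step 1 — Angular frequency: ω = 2π·f = 2π·1.19e+04 = 7.477e+04 rad/s.
Step 2 — Component impedances:
  R: Z = R = 60.4 Ω
  C: Z = 1/(jωC) = -j/(ω·C) = 0 - j4518 Ω
Step 3 — Series combination: Z_total = R + C = 60.4 - j4518 Ω = 4519∠-89.2° Ω.

Z = 60.4 - j4518 Ω = 4519∠-89.2° Ω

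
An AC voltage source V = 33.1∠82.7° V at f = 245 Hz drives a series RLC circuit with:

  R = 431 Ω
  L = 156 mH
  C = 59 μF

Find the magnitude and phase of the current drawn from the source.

Step 1 — Angular frequency: ω = 2π·f = 2π·245 = 1539 rad/s.
Step 2 — Component impedances:
  R: Z = R = 431 Ω
  L: Z = jωL = j·1539·0.156 = 0 + j240.1 Ω
  C: Z = 1/(jωC) = -j/(ω·C) = 0 - j11.01 Ω
Step 3 — Series combination: Z_total = R + L + C = 431 + j229.1 Ω = 488.1∠28.0° Ω.
Step 4 — Source phasor: V = 33.1∠82.7° V = 4.206 + j32.83 V.
Step 5 — Ohm's law: I = V / Z_total = (4.206 + j32.83) / (431 + j229.1) = 0.03918 + j0.05535 A.
Step 6 — Convert to polar: |I| = 0.06781 A, ∠I = 54.7°.

I = 0.06781∠54.7° A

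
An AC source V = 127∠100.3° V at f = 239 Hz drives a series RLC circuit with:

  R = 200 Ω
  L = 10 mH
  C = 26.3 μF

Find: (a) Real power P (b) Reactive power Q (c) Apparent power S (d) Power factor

Step 1 — Angular frequency: ω = 2π·f = 2π·239 = 1502 rad/s.
Step 2 — Component impedances:
  R: Z = R = 200 Ω
  L: Z = jωL = j·1502·0.01 = 0 + j15.02 Ω
  C: Z = 1/(jωC) = -j/(ω·C) = 0 - j25.32 Ω
Step 3 — Series combination: Z_total = R + L + C = 200 - j10.3 Ω = 200.3∠-2.9° Ω.
Step 4 — Source phasor: V = 127∠100.3° V = -22.71 + j125 V.
Step 5 — Current: I = V / Z = -0.1453 + j0.6173 A = 0.6342∠103.2° A.
Step 6 — Complex power: S = V·I* = 80.43 - j4.144 VA.
Step 7 — Real power: P = Re(S) = 80.43 W.
Step 8 — Reactive power: Q = Im(S) = -4.144 VAR.
Step 9 — Apparent power: |S| = 80.54 VA.
Step 10 — Power factor: PF = P/|S| = 0.9987 (leading).

(a) P = 80.43 W  (b) Q = -4.144 VAR  (c) S = 80.54 VA  (d) PF = 0.9987 (leading)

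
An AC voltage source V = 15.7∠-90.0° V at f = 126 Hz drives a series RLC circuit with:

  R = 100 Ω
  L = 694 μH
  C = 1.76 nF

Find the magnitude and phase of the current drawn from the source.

Step 1 — Angular frequency: ω = 2π·f = 2π·126 = 791.7 rad/s.
Step 2 — Component impedances:
  R: Z = R = 100 Ω
  L: Z = jωL = j·791.7·0.000694 = 0 + j0.5494 Ω
  C: Z = 1/(jωC) = -j/(ω·C) = 0 - j7.177e+05 Ω
Step 3 — Series combination: Z_total = R + L + C = 100 - j7.177e+05 Ω = 7.177e+05∠-90.0° Ω.
Step 4 — Source phasor: V = 15.7∠-90.0° V = 0 - j15.7 V.
Step 5 — Ohm's law: I = V / Z_total = (0 - j15.7) / (100 - j7.177e+05) = 2.188e-05 - j3.048e-09 A.
Step 6 — Convert to polar: |I| = 2.188e-05 A, ∠I = -0.0°.

I = 2.188e-05∠-0.0° A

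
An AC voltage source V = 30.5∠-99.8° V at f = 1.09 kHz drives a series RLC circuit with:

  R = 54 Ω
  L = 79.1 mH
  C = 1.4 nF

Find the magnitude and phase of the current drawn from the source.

Step 1 — Angular frequency: ω = 2π·f = 2π·1090 = 6849 rad/s.
Step 2 — Component impedances:
  R: Z = R = 54 Ω
  L: Z = jωL = j·6849·0.0791 = 0 + j541.7 Ω
  C: Z = 1/(jωC) = -j/(ω·C) = 0 - j1.043e+05 Ω
Step 3 — Series combination: Z_total = R + L + C = 54 - j1.038e+05 Ω = 1.038e+05∠-90.0° Ω.
Step 4 — Source phasor: V = 30.5∠-99.8° V = -5.191 - j30.05 V.
Step 5 — Ohm's law: I = V / Z_total = (-5.191 - j30.05) / (54 - j1.038e+05) = 0.0002896 - j5.019e-05 A.
Step 6 — Convert to polar: |I| = 0.000294 A, ∠I = -9.8°.

I = 0.000294∠-9.8° A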